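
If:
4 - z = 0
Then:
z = 4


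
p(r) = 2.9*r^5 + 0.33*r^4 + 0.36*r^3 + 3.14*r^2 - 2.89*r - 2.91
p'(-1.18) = 17.15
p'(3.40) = 2020.52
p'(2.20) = 369.88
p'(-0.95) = 2.80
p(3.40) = 1399.44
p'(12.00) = 303180.95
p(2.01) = 107.42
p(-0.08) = -2.66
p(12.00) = 729492.33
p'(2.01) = 261.49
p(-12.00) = -714908.07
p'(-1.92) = 176.74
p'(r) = 14.5*r^4 + 1.32*r^3 + 1.08*r^2 + 6.28*r - 2.89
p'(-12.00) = 298468.31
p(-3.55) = -1551.86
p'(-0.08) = -3.39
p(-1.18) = -1.71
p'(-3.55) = 2232.30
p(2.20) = 166.95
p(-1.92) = -59.52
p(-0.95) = 0.39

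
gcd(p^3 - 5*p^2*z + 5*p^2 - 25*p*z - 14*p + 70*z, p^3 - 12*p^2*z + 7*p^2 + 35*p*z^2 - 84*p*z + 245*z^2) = -p^2 + 5*p*z - 7*p + 35*z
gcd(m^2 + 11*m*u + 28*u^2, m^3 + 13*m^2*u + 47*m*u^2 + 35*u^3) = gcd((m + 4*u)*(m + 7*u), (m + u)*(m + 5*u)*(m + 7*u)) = m + 7*u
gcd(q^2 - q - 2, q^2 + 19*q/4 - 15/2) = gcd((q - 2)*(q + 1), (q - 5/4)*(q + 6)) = 1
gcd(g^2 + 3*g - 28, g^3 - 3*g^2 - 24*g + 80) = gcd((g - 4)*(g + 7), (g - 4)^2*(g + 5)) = g - 4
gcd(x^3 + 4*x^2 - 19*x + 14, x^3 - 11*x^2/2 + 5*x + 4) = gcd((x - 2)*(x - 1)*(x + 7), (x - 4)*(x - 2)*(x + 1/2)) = x - 2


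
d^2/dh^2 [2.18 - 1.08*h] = 0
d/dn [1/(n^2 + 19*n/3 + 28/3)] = 3*(-6*n - 19)/(3*n^2 + 19*n + 28)^2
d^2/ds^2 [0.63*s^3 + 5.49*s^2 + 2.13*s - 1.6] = 3.78*s + 10.98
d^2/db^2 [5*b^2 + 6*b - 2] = 10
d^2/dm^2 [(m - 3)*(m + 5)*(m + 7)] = 6*m + 18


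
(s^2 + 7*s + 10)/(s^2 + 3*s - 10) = (s + 2)/(s - 2)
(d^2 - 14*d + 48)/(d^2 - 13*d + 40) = (d - 6)/(d - 5)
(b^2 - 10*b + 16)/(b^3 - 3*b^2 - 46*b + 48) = (b - 2)/(b^2 + 5*b - 6)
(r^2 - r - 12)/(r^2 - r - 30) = (-r^2 + r + 12)/(-r^2 + r + 30)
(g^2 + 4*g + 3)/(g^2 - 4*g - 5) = (g + 3)/(g - 5)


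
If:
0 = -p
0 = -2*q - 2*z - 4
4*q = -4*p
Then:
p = 0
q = 0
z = -2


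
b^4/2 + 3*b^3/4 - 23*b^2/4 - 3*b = b*(b/2 + 1/4)*(b - 3)*(b + 4)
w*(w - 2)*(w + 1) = w^3 - w^2 - 2*w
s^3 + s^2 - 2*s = s*(s - 1)*(s + 2)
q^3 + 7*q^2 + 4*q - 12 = (q - 1)*(q + 2)*(q + 6)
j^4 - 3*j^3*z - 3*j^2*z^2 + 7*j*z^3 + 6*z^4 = (j - 3*z)*(j - 2*z)*(j + z)^2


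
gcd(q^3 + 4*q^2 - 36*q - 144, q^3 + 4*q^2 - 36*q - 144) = q^3 + 4*q^2 - 36*q - 144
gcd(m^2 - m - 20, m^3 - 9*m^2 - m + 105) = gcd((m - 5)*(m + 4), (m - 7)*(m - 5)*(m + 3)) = m - 5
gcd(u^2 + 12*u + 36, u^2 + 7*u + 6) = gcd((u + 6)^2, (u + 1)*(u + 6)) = u + 6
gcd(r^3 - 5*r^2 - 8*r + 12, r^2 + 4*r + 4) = r + 2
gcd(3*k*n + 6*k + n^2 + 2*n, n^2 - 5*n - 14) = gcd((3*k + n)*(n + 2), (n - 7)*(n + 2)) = n + 2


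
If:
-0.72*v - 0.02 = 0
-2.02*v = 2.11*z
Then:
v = -0.03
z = 0.03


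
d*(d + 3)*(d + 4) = d^3 + 7*d^2 + 12*d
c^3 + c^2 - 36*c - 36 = (c - 6)*(c + 1)*(c + 6)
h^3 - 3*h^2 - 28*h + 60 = (h - 6)*(h - 2)*(h + 5)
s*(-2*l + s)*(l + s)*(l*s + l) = -2*l^3*s^2 - 2*l^3*s - l^2*s^3 - l^2*s^2 + l*s^4 + l*s^3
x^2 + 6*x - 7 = (x - 1)*(x + 7)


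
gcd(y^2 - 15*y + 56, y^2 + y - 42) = 1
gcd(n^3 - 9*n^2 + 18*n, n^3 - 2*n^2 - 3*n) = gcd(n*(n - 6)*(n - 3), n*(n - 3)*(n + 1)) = n^2 - 3*n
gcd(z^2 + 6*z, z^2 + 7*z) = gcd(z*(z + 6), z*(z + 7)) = z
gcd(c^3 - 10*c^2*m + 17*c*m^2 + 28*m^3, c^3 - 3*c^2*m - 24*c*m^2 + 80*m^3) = c - 4*m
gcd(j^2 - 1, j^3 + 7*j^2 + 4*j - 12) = j - 1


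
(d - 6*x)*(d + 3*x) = d^2 - 3*d*x - 18*x^2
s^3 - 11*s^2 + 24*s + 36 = (s - 6)^2*(s + 1)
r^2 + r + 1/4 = (r + 1/2)^2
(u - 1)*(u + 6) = u^2 + 5*u - 6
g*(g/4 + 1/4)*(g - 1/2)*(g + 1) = g^4/4 + 3*g^3/8 - g/8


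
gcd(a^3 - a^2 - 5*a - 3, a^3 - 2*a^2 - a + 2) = a + 1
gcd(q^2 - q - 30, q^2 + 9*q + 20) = q + 5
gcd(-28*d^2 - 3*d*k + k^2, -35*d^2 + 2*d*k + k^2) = 1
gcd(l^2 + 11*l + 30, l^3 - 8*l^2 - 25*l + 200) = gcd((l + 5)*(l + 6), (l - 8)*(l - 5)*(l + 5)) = l + 5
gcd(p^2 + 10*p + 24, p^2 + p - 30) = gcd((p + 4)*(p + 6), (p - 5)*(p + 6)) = p + 6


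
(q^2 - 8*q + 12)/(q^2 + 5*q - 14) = (q - 6)/(q + 7)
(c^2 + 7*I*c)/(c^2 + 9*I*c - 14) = c/(c + 2*I)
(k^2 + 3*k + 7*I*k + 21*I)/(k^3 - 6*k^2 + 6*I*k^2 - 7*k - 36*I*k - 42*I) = (k^2 + k*(3 + 7*I) + 21*I)/(k^3 + 6*k^2*(-1 + I) - k*(7 + 36*I) - 42*I)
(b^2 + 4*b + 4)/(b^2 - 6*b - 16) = (b + 2)/(b - 8)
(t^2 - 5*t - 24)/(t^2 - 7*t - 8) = (t + 3)/(t + 1)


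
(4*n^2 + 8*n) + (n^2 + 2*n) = 5*n^2 + 10*n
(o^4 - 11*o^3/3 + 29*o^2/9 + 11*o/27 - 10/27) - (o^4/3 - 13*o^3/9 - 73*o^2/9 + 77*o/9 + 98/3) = 2*o^4/3 - 20*o^3/9 + 34*o^2/3 - 220*o/27 - 892/27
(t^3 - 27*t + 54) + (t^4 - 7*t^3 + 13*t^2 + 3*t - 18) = t^4 - 6*t^3 + 13*t^2 - 24*t + 36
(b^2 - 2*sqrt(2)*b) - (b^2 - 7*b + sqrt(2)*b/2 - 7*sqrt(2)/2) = -5*sqrt(2)*b/2 + 7*b + 7*sqrt(2)/2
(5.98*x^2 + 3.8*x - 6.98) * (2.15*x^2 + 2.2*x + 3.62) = 12.857*x^4 + 21.326*x^3 + 15.0006*x^2 - 1.6*x - 25.2676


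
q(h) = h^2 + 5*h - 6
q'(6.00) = 17.00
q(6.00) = 60.00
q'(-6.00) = -7.00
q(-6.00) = 0.00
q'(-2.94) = -0.88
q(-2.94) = -12.06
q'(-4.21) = -3.42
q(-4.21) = -9.33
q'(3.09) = 11.18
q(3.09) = 19.00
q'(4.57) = 14.14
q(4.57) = 37.73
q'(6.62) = 18.24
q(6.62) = 70.92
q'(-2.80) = -0.60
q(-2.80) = -12.16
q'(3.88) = 12.76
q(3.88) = 28.45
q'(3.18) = 11.36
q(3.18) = 20.01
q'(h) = 2*h + 5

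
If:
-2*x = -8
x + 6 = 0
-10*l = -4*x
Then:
No Solution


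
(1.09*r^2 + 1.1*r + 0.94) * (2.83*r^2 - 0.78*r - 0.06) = 3.0847*r^4 + 2.2628*r^3 + 1.7368*r^2 - 0.7992*r - 0.0564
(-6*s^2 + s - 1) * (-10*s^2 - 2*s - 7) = 60*s^4 + 2*s^3 + 50*s^2 - 5*s + 7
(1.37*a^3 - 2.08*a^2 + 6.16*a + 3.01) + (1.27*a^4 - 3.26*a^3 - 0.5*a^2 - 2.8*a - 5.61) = 1.27*a^4 - 1.89*a^3 - 2.58*a^2 + 3.36*a - 2.6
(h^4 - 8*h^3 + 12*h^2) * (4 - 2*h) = -2*h^5 + 20*h^4 - 56*h^3 + 48*h^2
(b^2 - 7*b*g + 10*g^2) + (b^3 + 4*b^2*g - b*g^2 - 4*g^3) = b^3 + 4*b^2*g + b^2 - b*g^2 - 7*b*g - 4*g^3 + 10*g^2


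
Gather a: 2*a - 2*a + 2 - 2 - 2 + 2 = 0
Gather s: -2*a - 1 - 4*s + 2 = -2*a - 4*s + 1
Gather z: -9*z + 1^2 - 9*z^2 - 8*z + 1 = -9*z^2 - 17*z + 2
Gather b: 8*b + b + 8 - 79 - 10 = 9*b - 81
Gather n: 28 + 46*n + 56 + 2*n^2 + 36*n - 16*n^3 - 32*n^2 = -16*n^3 - 30*n^2 + 82*n + 84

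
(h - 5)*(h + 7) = h^2 + 2*h - 35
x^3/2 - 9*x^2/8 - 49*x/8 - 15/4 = (x/2 + 1)*(x - 5)*(x + 3/4)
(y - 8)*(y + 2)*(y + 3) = y^3 - 3*y^2 - 34*y - 48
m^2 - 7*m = m*(m - 7)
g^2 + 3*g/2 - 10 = (g - 5/2)*(g + 4)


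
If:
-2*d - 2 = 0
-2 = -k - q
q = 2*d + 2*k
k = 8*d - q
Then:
No Solution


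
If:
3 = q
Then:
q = 3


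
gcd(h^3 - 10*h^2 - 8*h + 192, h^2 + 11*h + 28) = h + 4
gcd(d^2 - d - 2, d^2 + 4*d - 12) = d - 2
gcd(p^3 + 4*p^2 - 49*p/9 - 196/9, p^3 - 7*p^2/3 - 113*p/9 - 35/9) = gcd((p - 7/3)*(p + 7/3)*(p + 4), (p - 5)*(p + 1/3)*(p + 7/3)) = p + 7/3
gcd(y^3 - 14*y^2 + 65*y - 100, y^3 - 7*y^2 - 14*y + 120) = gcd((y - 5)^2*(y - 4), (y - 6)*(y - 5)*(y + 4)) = y - 5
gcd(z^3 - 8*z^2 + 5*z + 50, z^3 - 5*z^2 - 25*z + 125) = z^2 - 10*z + 25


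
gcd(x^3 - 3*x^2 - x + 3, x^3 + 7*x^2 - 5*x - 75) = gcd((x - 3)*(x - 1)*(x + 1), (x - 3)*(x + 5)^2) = x - 3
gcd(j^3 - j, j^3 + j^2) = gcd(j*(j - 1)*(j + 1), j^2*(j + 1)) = j^2 + j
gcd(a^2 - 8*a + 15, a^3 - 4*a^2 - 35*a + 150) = a - 5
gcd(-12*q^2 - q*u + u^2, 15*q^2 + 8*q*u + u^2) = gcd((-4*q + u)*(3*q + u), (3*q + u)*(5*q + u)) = 3*q + u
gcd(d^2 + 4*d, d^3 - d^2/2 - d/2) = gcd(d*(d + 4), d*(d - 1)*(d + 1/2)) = d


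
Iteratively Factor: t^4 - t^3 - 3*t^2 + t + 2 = (t + 1)*(t^3 - 2*t^2 - t + 2) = (t - 1)*(t + 1)*(t^2 - t - 2) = (t - 2)*(t - 1)*(t + 1)*(t + 1)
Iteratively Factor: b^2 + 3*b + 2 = (b + 1)*(b + 2)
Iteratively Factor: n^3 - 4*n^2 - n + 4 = (n - 1)*(n^2 - 3*n - 4) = (n - 1)*(n + 1)*(n - 4)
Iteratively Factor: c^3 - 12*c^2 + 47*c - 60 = (c - 4)*(c^2 - 8*c + 15) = (c - 4)*(c - 3)*(c - 5)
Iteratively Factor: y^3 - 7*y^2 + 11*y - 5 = (y - 1)*(y^2 - 6*y + 5) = (y - 5)*(y - 1)*(y - 1)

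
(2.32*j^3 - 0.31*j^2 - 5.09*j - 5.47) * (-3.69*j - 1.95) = -8.5608*j^4 - 3.3801*j^3 + 19.3866*j^2 + 30.1098*j + 10.6665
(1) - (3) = -2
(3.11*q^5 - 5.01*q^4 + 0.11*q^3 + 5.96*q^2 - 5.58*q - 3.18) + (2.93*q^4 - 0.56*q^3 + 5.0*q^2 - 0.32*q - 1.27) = 3.11*q^5 - 2.08*q^4 - 0.45*q^3 + 10.96*q^2 - 5.9*q - 4.45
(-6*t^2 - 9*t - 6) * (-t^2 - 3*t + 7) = 6*t^4 + 27*t^3 - 9*t^2 - 45*t - 42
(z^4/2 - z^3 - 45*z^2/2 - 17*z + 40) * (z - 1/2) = z^5/2 - 5*z^4/4 - 22*z^3 - 23*z^2/4 + 97*z/2 - 20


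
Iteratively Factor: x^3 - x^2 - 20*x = (x)*(x^2 - x - 20) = x*(x - 5)*(x + 4)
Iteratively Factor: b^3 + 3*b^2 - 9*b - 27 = (b + 3)*(b^2 - 9) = (b - 3)*(b + 3)*(b + 3)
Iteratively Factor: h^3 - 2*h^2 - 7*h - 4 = (h - 4)*(h^2 + 2*h + 1) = (h - 4)*(h + 1)*(h + 1)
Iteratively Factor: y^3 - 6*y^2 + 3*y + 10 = (y - 5)*(y^2 - y - 2) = (y - 5)*(y - 2)*(y + 1)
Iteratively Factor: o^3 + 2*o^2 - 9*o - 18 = (o + 3)*(o^2 - o - 6) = (o + 2)*(o + 3)*(o - 3)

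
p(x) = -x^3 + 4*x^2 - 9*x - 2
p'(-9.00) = -324.00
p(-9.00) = 1132.00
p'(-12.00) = -537.00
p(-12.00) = 2410.00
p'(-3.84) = -83.96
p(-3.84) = 148.17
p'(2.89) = -10.94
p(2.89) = -18.74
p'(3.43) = -16.85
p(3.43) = -26.16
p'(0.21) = -7.45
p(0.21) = -3.72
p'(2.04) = -5.16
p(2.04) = -12.20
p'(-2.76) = -53.93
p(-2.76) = 74.33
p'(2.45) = -7.41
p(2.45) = -14.75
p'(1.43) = -3.69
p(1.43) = -9.61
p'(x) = -3*x^2 + 8*x - 9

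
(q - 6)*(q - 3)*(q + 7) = q^3 - 2*q^2 - 45*q + 126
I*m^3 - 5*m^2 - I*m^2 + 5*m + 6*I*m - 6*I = (m - I)*(m + 6*I)*(I*m - I)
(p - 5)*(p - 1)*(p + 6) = p^3 - 31*p + 30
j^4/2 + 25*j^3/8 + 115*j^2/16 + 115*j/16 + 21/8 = (j/2 + 1)*(j + 1)*(j + 3/2)*(j + 7/4)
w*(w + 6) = w^2 + 6*w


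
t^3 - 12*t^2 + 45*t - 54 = (t - 6)*(t - 3)^2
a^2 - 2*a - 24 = (a - 6)*(a + 4)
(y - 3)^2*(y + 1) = y^3 - 5*y^2 + 3*y + 9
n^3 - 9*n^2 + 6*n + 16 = (n - 8)*(n - 2)*(n + 1)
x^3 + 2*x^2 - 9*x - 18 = (x - 3)*(x + 2)*(x + 3)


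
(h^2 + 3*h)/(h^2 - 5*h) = (h + 3)/(h - 5)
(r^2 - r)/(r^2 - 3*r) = (r - 1)/(r - 3)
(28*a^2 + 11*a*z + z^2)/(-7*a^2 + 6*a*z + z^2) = (4*a + z)/(-a + z)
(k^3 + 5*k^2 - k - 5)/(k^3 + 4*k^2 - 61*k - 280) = (k^2 - 1)/(k^2 - k - 56)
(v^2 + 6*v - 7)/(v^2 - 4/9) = 9*(v^2 + 6*v - 7)/(9*v^2 - 4)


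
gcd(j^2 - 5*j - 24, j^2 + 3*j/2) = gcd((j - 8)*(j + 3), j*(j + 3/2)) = 1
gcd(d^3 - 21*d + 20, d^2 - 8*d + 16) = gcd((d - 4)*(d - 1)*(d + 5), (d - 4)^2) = d - 4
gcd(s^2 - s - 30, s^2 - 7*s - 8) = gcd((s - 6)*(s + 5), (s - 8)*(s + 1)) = 1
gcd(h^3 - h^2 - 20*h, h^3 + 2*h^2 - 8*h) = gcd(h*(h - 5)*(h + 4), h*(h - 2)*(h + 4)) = h^2 + 4*h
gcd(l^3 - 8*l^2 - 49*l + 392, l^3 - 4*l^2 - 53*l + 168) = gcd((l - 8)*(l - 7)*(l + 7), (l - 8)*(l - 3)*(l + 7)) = l^2 - l - 56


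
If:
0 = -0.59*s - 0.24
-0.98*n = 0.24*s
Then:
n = 0.10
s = -0.41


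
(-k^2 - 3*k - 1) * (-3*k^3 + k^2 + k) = 3*k^5 + 8*k^4 - k^3 - 4*k^2 - k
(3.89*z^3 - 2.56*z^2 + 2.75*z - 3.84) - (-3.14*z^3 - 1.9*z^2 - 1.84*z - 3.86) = 7.03*z^3 - 0.66*z^2 + 4.59*z + 0.02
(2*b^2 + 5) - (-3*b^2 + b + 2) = 5*b^2 - b + 3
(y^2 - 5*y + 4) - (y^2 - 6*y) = y + 4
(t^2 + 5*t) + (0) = t^2 + 5*t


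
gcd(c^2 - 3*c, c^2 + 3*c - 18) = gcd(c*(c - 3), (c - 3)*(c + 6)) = c - 3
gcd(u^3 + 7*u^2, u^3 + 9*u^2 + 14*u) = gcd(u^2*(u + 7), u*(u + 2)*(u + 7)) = u^2 + 7*u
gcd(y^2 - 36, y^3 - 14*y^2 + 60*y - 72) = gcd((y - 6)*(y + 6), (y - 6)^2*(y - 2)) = y - 6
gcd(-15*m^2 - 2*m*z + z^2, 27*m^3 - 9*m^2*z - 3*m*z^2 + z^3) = 3*m + z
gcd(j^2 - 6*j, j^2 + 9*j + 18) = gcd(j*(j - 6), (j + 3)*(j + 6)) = 1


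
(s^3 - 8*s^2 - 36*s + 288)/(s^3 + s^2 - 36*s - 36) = (s - 8)/(s + 1)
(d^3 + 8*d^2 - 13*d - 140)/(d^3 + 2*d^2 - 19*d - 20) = (d + 7)/(d + 1)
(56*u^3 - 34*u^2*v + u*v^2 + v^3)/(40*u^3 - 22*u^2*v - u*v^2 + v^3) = (7*u + v)/(5*u + v)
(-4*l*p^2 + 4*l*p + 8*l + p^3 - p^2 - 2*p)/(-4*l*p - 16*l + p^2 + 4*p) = (p^2 - p - 2)/(p + 4)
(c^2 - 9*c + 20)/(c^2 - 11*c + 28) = (c - 5)/(c - 7)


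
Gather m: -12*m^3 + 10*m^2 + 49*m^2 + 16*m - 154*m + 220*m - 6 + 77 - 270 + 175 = -12*m^3 + 59*m^2 + 82*m - 24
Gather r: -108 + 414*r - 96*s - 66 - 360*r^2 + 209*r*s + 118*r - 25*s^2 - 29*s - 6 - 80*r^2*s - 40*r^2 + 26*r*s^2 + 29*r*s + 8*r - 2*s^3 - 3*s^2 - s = r^2*(-80*s - 400) + r*(26*s^2 + 238*s + 540) - 2*s^3 - 28*s^2 - 126*s - 180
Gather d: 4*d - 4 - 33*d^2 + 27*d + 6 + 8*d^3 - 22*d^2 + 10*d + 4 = 8*d^3 - 55*d^2 + 41*d + 6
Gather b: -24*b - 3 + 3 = -24*b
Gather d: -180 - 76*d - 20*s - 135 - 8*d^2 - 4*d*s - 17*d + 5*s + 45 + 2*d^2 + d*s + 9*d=-6*d^2 + d*(-3*s - 84) - 15*s - 270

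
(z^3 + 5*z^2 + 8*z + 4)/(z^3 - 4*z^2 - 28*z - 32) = (z + 1)/(z - 8)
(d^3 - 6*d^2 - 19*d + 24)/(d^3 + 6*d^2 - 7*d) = (d^2 - 5*d - 24)/(d*(d + 7))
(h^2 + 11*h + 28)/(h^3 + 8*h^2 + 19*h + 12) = (h + 7)/(h^2 + 4*h + 3)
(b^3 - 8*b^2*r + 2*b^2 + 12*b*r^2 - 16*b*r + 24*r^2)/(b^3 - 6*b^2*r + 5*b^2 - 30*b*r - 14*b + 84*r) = (b^2 - 2*b*r + 2*b - 4*r)/(b^2 + 5*b - 14)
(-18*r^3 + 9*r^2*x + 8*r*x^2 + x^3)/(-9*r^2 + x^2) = (-6*r^2 + 5*r*x + x^2)/(-3*r + x)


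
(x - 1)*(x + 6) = x^2 + 5*x - 6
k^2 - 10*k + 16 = (k - 8)*(k - 2)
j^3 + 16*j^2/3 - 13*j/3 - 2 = (j - 1)*(j + 1/3)*(j + 6)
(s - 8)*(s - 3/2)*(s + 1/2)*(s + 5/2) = s^4 - 13*s^3/2 - 61*s^2/4 + 193*s/8 + 15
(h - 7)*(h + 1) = h^2 - 6*h - 7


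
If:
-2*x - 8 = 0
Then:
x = -4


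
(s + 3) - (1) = s + 2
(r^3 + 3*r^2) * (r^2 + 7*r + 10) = r^5 + 10*r^4 + 31*r^3 + 30*r^2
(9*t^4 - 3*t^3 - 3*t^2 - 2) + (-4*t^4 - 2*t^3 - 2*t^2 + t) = 5*t^4 - 5*t^3 - 5*t^2 + t - 2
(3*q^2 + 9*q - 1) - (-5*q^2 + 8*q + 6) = 8*q^2 + q - 7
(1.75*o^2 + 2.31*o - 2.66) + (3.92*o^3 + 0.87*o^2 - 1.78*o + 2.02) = 3.92*o^3 + 2.62*o^2 + 0.53*o - 0.64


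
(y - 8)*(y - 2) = y^2 - 10*y + 16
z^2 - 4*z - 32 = (z - 8)*(z + 4)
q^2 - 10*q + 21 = (q - 7)*(q - 3)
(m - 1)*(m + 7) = m^2 + 6*m - 7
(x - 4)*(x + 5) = x^2 + x - 20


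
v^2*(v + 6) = v^3 + 6*v^2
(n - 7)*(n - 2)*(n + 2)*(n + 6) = n^4 - n^3 - 46*n^2 + 4*n + 168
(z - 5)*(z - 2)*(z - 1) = z^3 - 8*z^2 + 17*z - 10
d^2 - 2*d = d*(d - 2)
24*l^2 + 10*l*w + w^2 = (4*l + w)*(6*l + w)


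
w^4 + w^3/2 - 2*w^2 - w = w*(w + 1/2)*(w - sqrt(2))*(w + sqrt(2))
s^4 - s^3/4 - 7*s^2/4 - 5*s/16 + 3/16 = (s - 3/2)*(s - 1/4)*(s + 1/2)*(s + 1)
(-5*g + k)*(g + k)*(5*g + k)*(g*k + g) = -25*g^4*k - 25*g^4 - 25*g^3*k^2 - 25*g^3*k + g^2*k^3 + g^2*k^2 + g*k^4 + g*k^3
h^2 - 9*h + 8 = (h - 8)*(h - 1)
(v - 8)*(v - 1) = v^2 - 9*v + 8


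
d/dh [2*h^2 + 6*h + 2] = 4*h + 6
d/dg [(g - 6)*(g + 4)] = 2*g - 2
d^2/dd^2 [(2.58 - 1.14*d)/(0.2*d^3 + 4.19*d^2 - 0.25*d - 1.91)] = (-0.2736*d^5 - 4.49352*d^4 - 5.549268*d^3 + 265.768668*d^2 - 65.041776*d + 42.706164)/(0.008*d^9 + 0.5028*d^8 + 10.50366*d^7 + 72.073859*d^6 - 22.733055*d^5 - 99.237828*d^4 + 14.177585*d^3 + 45.498492*d^2 - 2.736075*d - 6.967871)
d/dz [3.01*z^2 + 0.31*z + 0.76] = 6.02*z + 0.31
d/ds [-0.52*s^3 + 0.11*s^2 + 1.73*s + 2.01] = -1.56*s^2 + 0.22*s + 1.73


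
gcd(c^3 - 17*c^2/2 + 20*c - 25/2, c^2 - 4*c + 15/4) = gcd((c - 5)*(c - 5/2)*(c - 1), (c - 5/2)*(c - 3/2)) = c - 5/2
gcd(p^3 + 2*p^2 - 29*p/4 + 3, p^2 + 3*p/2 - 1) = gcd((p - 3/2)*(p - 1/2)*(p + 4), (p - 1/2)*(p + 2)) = p - 1/2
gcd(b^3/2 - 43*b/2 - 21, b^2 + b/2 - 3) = 1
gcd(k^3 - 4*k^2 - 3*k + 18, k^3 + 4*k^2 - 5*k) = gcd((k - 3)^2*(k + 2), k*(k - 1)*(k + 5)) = 1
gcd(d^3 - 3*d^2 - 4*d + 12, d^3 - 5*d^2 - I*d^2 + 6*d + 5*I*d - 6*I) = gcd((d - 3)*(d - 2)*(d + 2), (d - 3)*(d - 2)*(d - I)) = d^2 - 5*d + 6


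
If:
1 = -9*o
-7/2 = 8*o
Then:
No Solution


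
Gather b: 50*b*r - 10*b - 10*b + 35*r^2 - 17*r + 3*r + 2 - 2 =b*(50*r - 20) + 35*r^2 - 14*r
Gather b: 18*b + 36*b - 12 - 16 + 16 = 54*b - 12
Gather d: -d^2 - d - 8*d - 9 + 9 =-d^2 - 9*d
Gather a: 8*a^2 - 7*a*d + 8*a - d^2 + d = 8*a^2 + a*(8 - 7*d) - d^2 + d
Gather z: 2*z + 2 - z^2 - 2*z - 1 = 1 - z^2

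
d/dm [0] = 0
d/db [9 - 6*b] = -6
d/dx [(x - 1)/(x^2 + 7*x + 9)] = (x^2 + 7*x - (x - 1)*(2*x + 7) + 9)/(x^2 + 7*x + 9)^2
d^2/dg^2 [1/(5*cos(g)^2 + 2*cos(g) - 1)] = (-200*sin(g)^4 + 148*sin(g)^2 + 71*cos(g) - 15*cos(3*g) + 88)/(2*(-5*sin(g)^2 + 2*cos(g) + 4)^3)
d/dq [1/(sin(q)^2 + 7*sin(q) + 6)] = -(2*sin(q) + 7)*cos(q)/(sin(q)^2 + 7*sin(q) + 6)^2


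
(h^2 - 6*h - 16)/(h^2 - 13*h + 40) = (h + 2)/(h - 5)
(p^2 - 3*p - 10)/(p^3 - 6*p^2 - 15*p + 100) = (p + 2)/(p^2 - p - 20)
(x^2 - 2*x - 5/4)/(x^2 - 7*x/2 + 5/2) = (x + 1/2)/(x - 1)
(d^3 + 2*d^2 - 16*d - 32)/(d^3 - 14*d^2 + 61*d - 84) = (d^2 + 6*d + 8)/(d^2 - 10*d + 21)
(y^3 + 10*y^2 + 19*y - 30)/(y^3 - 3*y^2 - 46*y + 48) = (y + 5)/(y - 8)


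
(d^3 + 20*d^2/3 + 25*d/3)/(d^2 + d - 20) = d*(3*d + 5)/(3*(d - 4))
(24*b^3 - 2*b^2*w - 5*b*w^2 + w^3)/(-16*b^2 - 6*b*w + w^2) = (12*b^2 - 7*b*w + w^2)/(-8*b + w)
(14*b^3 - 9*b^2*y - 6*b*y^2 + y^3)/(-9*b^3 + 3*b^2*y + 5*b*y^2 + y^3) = (-14*b^2 - 5*b*y + y^2)/(9*b^2 + 6*b*y + y^2)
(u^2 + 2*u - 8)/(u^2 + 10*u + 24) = (u - 2)/(u + 6)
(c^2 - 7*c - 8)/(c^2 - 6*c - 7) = (c - 8)/(c - 7)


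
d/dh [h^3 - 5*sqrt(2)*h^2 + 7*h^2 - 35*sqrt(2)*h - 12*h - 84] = 3*h^2 - 10*sqrt(2)*h + 14*h - 35*sqrt(2) - 12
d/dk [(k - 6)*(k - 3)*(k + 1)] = 3*k^2 - 16*k + 9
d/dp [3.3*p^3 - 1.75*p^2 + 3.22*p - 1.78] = 9.9*p^2 - 3.5*p + 3.22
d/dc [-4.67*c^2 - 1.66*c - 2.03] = -9.34*c - 1.66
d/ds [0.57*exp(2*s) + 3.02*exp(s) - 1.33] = (1.14*exp(s) + 3.02)*exp(s)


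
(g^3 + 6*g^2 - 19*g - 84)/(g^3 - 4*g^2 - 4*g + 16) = (g^2 + 10*g + 21)/(g^2 - 4)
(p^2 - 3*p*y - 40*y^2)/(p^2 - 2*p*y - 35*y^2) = (-p + 8*y)/(-p + 7*y)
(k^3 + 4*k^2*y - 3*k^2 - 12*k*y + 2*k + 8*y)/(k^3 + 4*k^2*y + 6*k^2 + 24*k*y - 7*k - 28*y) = (k - 2)/(k + 7)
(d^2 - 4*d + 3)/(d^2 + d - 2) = (d - 3)/(d + 2)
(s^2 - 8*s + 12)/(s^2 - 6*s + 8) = (s - 6)/(s - 4)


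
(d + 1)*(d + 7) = d^2 + 8*d + 7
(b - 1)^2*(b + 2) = b^3 - 3*b + 2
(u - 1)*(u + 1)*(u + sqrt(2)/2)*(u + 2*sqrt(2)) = u^4 + 5*sqrt(2)*u^3/2 + u^2 - 5*sqrt(2)*u/2 - 2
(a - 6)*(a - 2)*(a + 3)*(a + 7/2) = a^4 - 3*a^3/2 - 59*a^2/2 - 6*a + 126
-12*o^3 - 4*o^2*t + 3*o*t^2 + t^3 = (-2*o + t)*(2*o + t)*(3*o + t)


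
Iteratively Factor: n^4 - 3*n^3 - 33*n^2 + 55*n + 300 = (n - 5)*(n^3 + 2*n^2 - 23*n - 60) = (n - 5)^2*(n^2 + 7*n + 12) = (n - 5)^2*(n + 3)*(n + 4)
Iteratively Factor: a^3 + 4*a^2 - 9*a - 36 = (a + 3)*(a^2 + a - 12) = (a - 3)*(a + 3)*(a + 4)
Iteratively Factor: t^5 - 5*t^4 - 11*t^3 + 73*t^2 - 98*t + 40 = (t + 4)*(t^4 - 9*t^3 + 25*t^2 - 27*t + 10) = (t - 2)*(t + 4)*(t^3 - 7*t^2 + 11*t - 5) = (t - 5)*(t - 2)*(t + 4)*(t^2 - 2*t + 1) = (t - 5)*(t - 2)*(t - 1)*(t + 4)*(t - 1)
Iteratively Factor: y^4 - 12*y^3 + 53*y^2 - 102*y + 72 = (y - 2)*(y^3 - 10*y^2 + 33*y - 36) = (y - 4)*(y - 2)*(y^2 - 6*y + 9) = (y - 4)*(y - 3)*(y - 2)*(y - 3)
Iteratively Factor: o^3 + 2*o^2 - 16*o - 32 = (o + 4)*(o^2 - 2*o - 8) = (o + 2)*(o + 4)*(o - 4)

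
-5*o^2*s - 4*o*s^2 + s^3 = s*(-5*o + s)*(o + s)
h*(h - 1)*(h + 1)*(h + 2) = h^4 + 2*h^3 - h^2 - 2*h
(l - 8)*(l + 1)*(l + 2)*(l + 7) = l^4 + 2*l^3 - 57*l^2 - 170*l - 112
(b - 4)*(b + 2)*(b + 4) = b^3 + 2*b^2 - 16*b - 32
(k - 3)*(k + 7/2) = k^2 + k/2 - 21/2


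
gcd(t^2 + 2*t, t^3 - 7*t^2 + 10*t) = t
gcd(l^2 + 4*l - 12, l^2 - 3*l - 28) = 1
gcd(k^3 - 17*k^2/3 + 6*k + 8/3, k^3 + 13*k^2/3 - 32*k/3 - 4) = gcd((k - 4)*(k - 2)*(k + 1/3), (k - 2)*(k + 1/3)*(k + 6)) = k^2 - 5*k/3 - 2/3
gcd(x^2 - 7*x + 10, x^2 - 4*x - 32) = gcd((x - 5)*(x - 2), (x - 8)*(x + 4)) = 1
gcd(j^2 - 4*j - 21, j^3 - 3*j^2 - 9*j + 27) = j + 3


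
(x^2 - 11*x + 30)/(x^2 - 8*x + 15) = (x - 6)/(x - 3)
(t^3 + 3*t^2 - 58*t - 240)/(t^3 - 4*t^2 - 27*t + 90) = (t^2 - 2*t - 48)/(t^2 - 9*t + 18)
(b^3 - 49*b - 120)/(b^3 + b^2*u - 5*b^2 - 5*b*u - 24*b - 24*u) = (b + 5)/(b + u)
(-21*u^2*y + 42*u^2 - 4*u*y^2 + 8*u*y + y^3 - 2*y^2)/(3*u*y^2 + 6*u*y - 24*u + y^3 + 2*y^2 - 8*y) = (-7*u + y)/(y + 4)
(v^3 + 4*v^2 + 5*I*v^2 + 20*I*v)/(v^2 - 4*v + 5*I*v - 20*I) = v*(v + 4)/(v - 4)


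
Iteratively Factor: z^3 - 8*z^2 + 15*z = (z - 3)*(z^2 - 5*z) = (z - 5)*(z - 3)*(z)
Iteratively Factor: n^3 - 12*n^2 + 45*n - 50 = (n - 2)*(n^2 - 10*n + 25) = (n - 5)*(n - 2)*(n - 5)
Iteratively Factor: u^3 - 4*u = (u)*(u^2 - 4) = u*(u - 2)*(u + 2)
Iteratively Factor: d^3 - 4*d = (d + 2)*(d^2 - 2*d) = (d - 2)*(d + 2)*(d)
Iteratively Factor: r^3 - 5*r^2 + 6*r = (r)*(r^2 - 5*r + 6) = r*(r - 2)*(r - 3)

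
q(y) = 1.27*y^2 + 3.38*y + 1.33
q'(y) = 2.54*y + 3.38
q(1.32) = 8.00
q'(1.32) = 6.73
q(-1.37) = -0.92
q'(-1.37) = -0.10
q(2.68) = 19.51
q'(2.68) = 10.19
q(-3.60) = 5.62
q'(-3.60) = -5.76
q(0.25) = 2.25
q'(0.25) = 4.02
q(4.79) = 46.66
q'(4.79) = 15.55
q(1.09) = 6.52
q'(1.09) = 6.15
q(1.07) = 6.40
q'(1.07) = 6.10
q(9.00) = 134.62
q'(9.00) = 26.24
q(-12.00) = 143.65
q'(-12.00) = -27.10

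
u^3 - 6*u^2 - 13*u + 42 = (u - 7)*(u - 2)*(u + 3)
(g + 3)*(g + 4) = g^2 + 7*g + 12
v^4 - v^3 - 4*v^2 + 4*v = v*(v - 2)*(v - 1)*(v + 2)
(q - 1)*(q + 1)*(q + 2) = q^3 + 2*q^2 - q - 2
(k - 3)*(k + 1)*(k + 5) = k^3 + 3*k^2 - 13*k - 15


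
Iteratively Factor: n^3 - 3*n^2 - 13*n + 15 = (n - 5)*(n^2 + 2*n - 3) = (n - 5)*(n + 3)*(n - 1)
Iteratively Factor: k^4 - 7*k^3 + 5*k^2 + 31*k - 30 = (k - 3)*(k^3 - 4*k^2 - 7*k + 10) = (k - 3)*(k - 1)*(k^2 - 3*k - 10) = (k - 3)*(k - 1)*(k + 2)*(k - 5)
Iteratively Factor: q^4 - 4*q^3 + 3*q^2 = (q - 3)*(q^3 - q^2) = q*(q - 3)*(q^2 - q) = q^2*(q - 3)*(q - 1)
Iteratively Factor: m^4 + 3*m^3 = (m)*(m^3 + 3*m^2) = m^2*(m^2 + 3*m) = m^3*(m + 3)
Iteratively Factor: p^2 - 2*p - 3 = (p + 1)*(p - 3)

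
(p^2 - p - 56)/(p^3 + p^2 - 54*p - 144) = (p + 7)/(p^2 + 9*p + 18)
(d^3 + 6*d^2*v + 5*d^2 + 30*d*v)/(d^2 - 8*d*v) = (d^2 + 6*d*v + 5*d + 30*v)/(d - 8*v)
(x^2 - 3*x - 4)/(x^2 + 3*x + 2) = (x - 4)/(x + 2)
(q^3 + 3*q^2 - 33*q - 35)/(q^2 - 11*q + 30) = (q^2 + 8*q + 7)/(q - 6)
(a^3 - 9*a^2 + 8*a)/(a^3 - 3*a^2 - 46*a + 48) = a/(a + 6)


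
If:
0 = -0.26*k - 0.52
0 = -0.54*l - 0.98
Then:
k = -2.00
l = -1.81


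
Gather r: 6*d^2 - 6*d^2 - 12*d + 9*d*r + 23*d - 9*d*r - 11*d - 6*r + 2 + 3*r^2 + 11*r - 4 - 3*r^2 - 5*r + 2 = 0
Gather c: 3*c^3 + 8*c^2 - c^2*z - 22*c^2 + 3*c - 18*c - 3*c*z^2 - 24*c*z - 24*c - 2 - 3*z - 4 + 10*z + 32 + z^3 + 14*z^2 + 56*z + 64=3*c^3 + c^2*(-z - 14) + c*(-3*z^2 - 24*z - 39) + z^3 + 14*z^2 + 63*z + 90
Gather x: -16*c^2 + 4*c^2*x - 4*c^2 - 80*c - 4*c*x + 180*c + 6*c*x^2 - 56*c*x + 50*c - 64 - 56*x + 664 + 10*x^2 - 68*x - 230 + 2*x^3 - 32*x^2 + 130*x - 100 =-20*c^2 + 150*c + 2*x^3 + x^2*(6*c - 22) + x*(4*c^2 - 60*c + 6) + 270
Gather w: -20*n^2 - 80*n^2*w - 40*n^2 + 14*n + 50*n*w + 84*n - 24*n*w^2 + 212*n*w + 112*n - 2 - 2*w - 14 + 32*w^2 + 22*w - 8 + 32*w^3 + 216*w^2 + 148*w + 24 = -60*n^2 + 210*n + 32*w^3 + w^2*(248 - 24*n) + w*(-80*n^2 + 262*n + 168)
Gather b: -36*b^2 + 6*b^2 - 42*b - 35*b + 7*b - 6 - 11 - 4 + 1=-30*b^2 - 70*b - 20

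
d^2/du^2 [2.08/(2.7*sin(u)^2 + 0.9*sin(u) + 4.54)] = (-60.6528*sin(u)^4 - 15.1632*sin(u)^3 + 191.28096*sin(u)^2 + 38.82528*sin(u) - 47.62368)/(2.7*sin(u)^2 + 0.9*sin(u) + 4.54)^3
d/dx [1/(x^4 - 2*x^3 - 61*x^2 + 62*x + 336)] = 2*(-2*x^3 + 3*x^2 + 61*x - 31)/(x^4 - 2*x^3 - 61*x^2 + 62*x + 336)^2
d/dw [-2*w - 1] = -2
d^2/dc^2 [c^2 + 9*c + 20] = 2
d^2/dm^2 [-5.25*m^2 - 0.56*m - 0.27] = -10.5000000000000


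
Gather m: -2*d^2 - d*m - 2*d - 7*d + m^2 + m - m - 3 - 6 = -2*d^2 - d*m - 9*d + m^2 - 9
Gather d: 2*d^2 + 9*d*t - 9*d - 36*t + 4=2*d^2 + d*(9*t - 9) - 36*t + 4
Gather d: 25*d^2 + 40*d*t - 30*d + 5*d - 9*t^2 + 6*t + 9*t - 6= 25*d^2 + d*(40*t - 25) - 9*t^2 + 15*t - 6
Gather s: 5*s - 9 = 5*s - 9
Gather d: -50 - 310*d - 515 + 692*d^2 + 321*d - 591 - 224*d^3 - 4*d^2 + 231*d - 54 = -224*d^3 + 688*d^2 + 242*d - 1210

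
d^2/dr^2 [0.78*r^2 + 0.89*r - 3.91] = 1.56000000000000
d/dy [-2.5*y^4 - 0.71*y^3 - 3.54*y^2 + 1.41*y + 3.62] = -10.0*y^3 - 2.13*y^2 - 7.08*y + 1.41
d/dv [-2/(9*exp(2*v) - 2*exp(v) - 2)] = (36*exp(v) - 4)*exp(v)/(-9*exp(2*v) + 2*exp(v) + 2)^2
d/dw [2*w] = 2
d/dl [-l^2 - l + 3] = -2*l - 1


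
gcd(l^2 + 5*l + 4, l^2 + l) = l + 1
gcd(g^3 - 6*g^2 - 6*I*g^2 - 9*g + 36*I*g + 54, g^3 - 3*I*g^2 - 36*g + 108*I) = g^2 + g*(-6 - 3*I) + 18*I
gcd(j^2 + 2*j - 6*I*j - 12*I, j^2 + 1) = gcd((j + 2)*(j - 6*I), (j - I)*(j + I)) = 1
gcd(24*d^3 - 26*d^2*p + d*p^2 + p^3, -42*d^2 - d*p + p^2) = 6*d + p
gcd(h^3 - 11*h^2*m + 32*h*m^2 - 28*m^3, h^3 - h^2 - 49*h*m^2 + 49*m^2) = h - 7*m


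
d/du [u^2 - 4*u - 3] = 2*u - 4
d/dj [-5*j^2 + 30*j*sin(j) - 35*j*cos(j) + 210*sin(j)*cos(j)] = 35*j*sin(j) + 30*j*cos(j) - 10*j + 30*sin(j) - 35*cos(j) + 210*cos(2*j)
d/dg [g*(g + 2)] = 2*g + 2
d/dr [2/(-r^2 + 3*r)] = 2*(2*r - 3)/(r^2*(r - 3)^2)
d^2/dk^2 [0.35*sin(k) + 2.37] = -0.35*sin(k)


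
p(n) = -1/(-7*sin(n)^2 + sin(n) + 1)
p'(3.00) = 0.96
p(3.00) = -1.00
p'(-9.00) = -17.08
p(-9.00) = 1.66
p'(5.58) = 1.16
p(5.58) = 0.39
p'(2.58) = 26.67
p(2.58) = 2.21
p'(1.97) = 0.29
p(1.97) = 0.25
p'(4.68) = -0.01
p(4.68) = 0.14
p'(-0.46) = 9.53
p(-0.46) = 1.21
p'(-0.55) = 3.44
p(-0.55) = 0.70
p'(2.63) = 144.17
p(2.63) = 5.31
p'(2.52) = 9.28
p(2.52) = 1.26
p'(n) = -(14*sin(n)*cos(n) - cos(n))/(-7*sin(n)^2 + sin(n) + 1)^2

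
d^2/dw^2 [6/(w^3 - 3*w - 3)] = 36*(-w*(-w^3 + 3*w + 3) - 3*(w^2 - 1)^2)/(-w^3 + 3*w + 3)^3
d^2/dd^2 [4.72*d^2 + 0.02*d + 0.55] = 9.44000000000000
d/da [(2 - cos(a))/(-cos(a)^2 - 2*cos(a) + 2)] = (cos(a)^2 - 4*cos(a) - 2)*sin(a)/(cos(a)^2 + 2*cos(a) - 2)^2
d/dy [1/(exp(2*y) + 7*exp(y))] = (-2*exp(y) - 7)*exp(-y)/(exp(y) + 7)^2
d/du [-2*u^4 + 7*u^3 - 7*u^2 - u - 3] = -8*u^3 + 21*u^2 - 14*u - 1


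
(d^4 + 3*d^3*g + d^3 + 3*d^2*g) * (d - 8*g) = d^5 - 5*d^4*g + d^4 - 24*d^3*g^2 - 5*d^3*g - 24*d^2*g^2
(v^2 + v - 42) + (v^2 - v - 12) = 2*v^2 - 54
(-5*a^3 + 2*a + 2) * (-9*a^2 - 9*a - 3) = 45*a^5 + 45*a^4 - 3*a^3 - 36*a^2 - 24*a - 6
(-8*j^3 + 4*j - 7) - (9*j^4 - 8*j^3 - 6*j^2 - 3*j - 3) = -9*j^4 + 6*j^2 + 7*j - 4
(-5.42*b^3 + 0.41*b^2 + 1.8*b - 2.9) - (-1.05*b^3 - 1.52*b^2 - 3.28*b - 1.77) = -4.37*b^3 + 1.93*b^2 + 5.08*b - 1.13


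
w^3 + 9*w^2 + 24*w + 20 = (w + 2)^2*(w + 5)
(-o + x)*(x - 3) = -o*x + 3*o + x^2 - 3*x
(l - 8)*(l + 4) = l^2 - 4*l - 32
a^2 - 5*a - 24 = (a - 8)*(a + 3)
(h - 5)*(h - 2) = h^2 - 7*h + 10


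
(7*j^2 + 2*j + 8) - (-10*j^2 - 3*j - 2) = 17*j^2 + 5*j + 10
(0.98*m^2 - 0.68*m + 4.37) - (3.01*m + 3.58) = 0.98*m^2 - 3.69*m + 0.79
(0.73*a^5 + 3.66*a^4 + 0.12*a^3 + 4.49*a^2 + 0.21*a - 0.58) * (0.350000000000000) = 0.2555*a^5 + 1.281*a^4 + 0.042*a^3 + 1.5715*a^2 + 0.0735*a - 0.203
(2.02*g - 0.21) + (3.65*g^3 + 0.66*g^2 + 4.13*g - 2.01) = 3.65*g^3 + 0.66*g^2 + 6.15*g - 2.22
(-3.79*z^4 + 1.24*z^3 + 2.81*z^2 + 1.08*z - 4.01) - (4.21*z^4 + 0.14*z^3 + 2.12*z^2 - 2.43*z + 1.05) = -8.0*z^4 + 1.1*z^3 + 0.69*z^2 + 3.51*z - 5.06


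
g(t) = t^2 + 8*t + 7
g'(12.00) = 32.00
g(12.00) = 247.00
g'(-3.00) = 2.00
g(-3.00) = -8.00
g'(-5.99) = -3.98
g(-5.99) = -5.04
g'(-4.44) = -0.88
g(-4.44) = -8.81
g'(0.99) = 9.98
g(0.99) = 15.90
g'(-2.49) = 3.02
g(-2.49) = -6.72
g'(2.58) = 13.16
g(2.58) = 34.30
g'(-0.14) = 7.72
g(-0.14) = 5.90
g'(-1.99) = 4.02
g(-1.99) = -4.96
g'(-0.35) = 7.30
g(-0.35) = 4.32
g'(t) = 2*t + 8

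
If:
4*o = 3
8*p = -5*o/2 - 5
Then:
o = 3/4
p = -55/64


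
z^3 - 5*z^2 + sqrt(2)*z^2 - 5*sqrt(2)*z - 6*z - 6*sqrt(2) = (z - 6)*(z + 1)*(z + sqrt(2))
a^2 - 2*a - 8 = (a - 4)*(a + 2)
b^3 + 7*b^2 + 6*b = b*(b + 1)*(b + 6)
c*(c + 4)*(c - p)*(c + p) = c^4 + 4*c^3 - c^2*p^2 - 4*c*p^2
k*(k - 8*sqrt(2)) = k^2 - 8*sqrt(2)*k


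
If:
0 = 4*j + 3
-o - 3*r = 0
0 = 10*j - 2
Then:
No Solution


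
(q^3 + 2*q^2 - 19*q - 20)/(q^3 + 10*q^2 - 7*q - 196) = (q^2 + 6*q + 5)/(q^2 + 14*q + 49)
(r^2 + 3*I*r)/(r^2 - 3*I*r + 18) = r/(r - 6*I)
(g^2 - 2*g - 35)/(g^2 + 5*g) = (g - 7)/g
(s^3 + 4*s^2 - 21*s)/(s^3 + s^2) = (s^2 + 4*s - 21)/(s*(s + 1))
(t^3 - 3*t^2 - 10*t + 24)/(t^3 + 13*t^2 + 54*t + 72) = (t^2 - 6*t + 8)/(t^2 + 10*t + 24)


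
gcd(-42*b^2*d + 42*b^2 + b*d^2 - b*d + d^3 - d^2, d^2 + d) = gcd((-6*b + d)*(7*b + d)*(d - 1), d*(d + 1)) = 1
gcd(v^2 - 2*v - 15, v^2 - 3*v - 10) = v - 5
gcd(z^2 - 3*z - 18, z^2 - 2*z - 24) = z - 6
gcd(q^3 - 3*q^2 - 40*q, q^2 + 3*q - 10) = q + 5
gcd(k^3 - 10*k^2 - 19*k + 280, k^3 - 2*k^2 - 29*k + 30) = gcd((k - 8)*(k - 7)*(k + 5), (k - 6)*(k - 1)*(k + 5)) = k + 5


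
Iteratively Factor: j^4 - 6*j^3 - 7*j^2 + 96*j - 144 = (j + 4)*(j^3 - 10*j^2 + 33*j - 36) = (j - 3)*(j + 4)*(j^2 - 7*j + 12) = (j - 3)^2*(j + 4)*(j - 4)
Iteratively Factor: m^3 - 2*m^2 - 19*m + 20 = (m - 5)*(m^2 + 3*m - 4) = (m - 5)*(m - 1)*(m + 4)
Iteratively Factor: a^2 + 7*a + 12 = (a + 3)*(a + 4)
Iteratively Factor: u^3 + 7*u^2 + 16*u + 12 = (u + 2)*(u^2 + 5*u + 6) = (u + 2)*(u + 3)*(u + 2)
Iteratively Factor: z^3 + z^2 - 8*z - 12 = (z + 2)*(z^2 - z - 6) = (z - 3)*(z + 2)*(z + 2)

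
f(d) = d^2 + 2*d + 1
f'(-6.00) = -10.00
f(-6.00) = 25.00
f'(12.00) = 26.00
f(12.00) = 169.00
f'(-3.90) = -5.80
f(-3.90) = 8.41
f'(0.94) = 3.88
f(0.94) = 3.76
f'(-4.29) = -6.58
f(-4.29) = 10.82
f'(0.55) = 3.10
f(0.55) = 2.40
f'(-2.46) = -2.92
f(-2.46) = 2.13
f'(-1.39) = -0.78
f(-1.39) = 0.15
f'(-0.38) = 1.24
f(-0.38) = 0.38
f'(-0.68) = 0.64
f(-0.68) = 0.10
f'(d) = 2*d + 2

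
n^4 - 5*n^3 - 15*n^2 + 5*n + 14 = (n - 7)*(n - 1)*(n + 1)*(n + 2)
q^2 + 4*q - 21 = (q - 3)*(q + 7)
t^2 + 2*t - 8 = (t - 2)*(t + 4)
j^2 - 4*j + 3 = (j - 3)*(j - 1)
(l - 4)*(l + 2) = l^2 - 2*l - 8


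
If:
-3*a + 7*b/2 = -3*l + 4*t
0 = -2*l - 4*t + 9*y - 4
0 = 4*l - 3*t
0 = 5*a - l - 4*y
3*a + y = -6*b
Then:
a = 252/2221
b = -1024/11105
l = -3156/11105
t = -4208/11105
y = 2364/11105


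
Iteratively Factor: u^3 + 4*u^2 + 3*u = (u)*(u^2 + 4*u + 3) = u*(u + 1)*(u + 3)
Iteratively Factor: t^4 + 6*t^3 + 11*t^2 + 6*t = (t + 1)*(t^3 + 5*t^2 + 6*t) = (t + 1)*(t + 2)*(t^2 + 3*t) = t*(t + 1)*(t + 2)*(t + 3)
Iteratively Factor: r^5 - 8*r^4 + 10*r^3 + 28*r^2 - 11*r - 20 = (r + 1)*(r^4 - 9*r^3 + 19*r^2 + 9*r - 20) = (r - 5)*(r + 1)*(r^3 - 4*r^2 - r + 4) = (r - 5)*(r - 1)*(r + 1)*(r^2 - 3*r - 4) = (r - 5)*(r - 4)*(r - 1)*(r + 1)*(r + 1)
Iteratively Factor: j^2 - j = (j)*(j - 1)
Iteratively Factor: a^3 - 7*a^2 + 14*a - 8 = (a - 4)*(a^2 - 3*a + 2) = (a - 4)*(a - 2)*(a - 1)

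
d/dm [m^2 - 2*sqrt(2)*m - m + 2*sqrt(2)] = 2*m - 2*sqrt(2) - 1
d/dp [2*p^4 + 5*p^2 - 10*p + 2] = 8*p^3 + 10*p - 10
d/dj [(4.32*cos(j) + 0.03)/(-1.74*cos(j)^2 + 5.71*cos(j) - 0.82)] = (-7.5168*cos(j)^2 - 0.104399999999998*cos(j) + 3.7137)*sin(j)/(3.0276*cos(j)^4 - 19.8708*cos(j)^3 + 35.4577*cos(j)^2 - 9.3644*cos(j) + 0.6724)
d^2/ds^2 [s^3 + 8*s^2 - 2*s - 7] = 6*s + 16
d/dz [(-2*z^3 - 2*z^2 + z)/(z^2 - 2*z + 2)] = (-2*z^4 + 8*z^3 - 9*z^2 - 8*z + 2)/(z^4 - 4*z^3 + 8*z^2 - 8*z + 4)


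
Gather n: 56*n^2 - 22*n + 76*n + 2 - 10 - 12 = 56*n^2 + 54*n - 20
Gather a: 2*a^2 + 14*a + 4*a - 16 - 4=2*a^2 + 18*a - 20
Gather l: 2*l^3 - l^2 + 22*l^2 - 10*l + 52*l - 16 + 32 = 2*l^3 + 21*l^2 + 42*l + 16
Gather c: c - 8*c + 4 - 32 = -7*c - 28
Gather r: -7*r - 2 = -7*r - 2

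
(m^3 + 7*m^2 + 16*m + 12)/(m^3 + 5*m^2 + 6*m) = (m + 2)/m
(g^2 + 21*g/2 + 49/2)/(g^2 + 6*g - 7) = (g + 7/2)/(g - 1)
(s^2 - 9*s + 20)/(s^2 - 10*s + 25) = (s - 4)/(s - 5)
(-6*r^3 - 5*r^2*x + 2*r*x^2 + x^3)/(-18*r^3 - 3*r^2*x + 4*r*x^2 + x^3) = (r + x)/(3*r + x)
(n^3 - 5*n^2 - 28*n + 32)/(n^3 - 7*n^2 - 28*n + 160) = (n^2 + 3*n - 4)/(n^2 + n - 20)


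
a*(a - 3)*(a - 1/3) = a^3 - 10*a^2/3 + a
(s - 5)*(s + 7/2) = s^2 - 3*s/2 - 35/2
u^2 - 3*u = u*(u - 3)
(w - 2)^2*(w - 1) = w^3 - 5*w^2 + 8*w - 4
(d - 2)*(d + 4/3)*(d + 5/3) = d^3 + d^2 - 34*d/9 - 40/9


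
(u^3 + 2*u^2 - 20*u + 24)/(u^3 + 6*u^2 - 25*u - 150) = (u^2 - 4*u + 4)/(u^2 - 25)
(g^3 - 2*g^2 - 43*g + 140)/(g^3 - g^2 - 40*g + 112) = (g - 5)/(g - 4)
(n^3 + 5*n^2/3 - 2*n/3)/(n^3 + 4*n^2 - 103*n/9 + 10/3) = 3*n*(n + 2)/(3*n^2 + 13*n - 30)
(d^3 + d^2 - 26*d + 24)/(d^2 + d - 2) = (d^2 + 2*d - 24)/(d + 2)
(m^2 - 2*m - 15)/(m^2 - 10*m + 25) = (m + 3)/(m - 5)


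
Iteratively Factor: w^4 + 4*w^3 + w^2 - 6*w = (w)*(w^3 + 4*w^2 + w - 6) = w*(w - 1)*(w^2 + 5*w + 6) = w*(w - 1)*(w + 2)*(w + 3)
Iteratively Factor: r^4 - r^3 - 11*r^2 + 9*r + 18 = (r + 1)*(r^3 - 2*r^2 - 9*r + 18) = (r - 3)*(r + 1)*(r^2 + r - 6) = (r - 3)*(r - 2)*(r + 1)*(r + 3)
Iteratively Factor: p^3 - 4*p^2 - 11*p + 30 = (p + 3)*(p^2 - 7*p + 10) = (p - 2)*(p + 3)*(p - 5)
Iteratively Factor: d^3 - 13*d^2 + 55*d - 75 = (d - 5)*(d^2 - 8*d + 15) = (d - 5)^2*(d - 3)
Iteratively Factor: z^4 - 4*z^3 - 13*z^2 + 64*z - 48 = (z - 1)*(z^3 - 3*z^2 - 16*z + 48) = (z - 4)*(z - 1)*(z^2 + z - 12) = (z - 4)*(z - 1)*(z + 4)*(z - 3)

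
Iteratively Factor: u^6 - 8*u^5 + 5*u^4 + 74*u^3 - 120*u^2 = (u + 3)*(u^5 - 11*u^4 + 38*u^3 - 40*u^2) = (u - 2)*(u + 3)*(u^4 - 9*u^3 + 20*u^2) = u*(u - 2)*(u + 3)*(u^3 - 9*u^2 + 20*u) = u*(u - 5)*(u - 2)*(u + 3)*(u^2 - 4*u) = u*(u - 5)*(u - 4)*(u - 2)*(u + 3)*(u)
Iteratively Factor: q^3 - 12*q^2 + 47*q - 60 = (q - 4)*(q^2 - 8*q + 15) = (q - 5)*(q - 4)*(q - 3)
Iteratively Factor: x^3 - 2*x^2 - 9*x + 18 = (x + 3)*(x^2 - 5*x + 6) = (x - 2)*(x + 3)*(x - 3)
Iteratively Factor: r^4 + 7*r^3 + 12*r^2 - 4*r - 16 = (r - 1)*(r^3 + 8*r^2 + 20*r + 16) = (r - 1)*(r + 2)*(r^2 + 6*r + 8) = (r - 1)*(r + 2)*(r + 4)*(r + 2)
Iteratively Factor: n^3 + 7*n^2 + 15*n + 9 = (n + 3)*(n^2 + 4*n + 3) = (n + 1)*(n + 3)*(n + 3)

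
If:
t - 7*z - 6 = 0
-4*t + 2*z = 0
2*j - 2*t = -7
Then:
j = -103/26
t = -6/13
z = -12/13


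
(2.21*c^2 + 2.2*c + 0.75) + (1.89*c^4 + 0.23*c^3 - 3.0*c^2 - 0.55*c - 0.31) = 1.89*c^4 + 0.23*c^3 - 0.79*c^2 + 1.65*c + 0.44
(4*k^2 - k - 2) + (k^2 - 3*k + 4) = 5*k^2 - 4*k + 2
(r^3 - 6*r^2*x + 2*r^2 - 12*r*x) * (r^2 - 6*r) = r^5 - 6*r^4*x - 4*r^4 + 24*r^3*x - 12*r^3 + 72*r^2*x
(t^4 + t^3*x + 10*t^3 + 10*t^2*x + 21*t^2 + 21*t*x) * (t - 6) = t^5 + t^4*x + 4*t^4 + 4*t^3*x - 39*t^3 - 39*t^2*x - 126*t^2 - 126*t*x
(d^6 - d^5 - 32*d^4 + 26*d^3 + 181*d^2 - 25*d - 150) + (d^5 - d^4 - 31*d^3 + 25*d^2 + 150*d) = d^6 - 33*d^4 - 5*d^3 + 206*d^2 + 125*d - 150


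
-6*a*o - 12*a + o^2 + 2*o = (-6*a + o)*(o + 2)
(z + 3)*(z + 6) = z^2 + 9*z + 18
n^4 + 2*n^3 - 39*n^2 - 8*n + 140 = (n - 5)*(n - 2)*(n + 2)*(n + 7)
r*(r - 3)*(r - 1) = r^3 - 4*r^2 + 3*r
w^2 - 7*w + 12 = (w - 4)*(w - 3)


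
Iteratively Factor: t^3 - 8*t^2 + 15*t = (t - 3)*(t^2 - 5*t) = t*(t - 3)*(t - 5)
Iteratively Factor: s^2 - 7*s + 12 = (s - 3)*(s - 4)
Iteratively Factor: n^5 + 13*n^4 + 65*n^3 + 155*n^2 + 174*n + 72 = (n + 3)*(n^4 + 10*n^3 + 35*n^2 + 50*n + 24) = (n + 2)*(n + 3)*(n^3 + 8*n^2 + 19*n + 12) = (n + 2)*(n + 3)*(n + 4)*(n^2 + 4*n + 3) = (n + 2)*(n + 3)^2*(n + 4)*(n + 1)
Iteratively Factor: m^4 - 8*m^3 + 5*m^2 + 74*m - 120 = (m - 5)*(m^3 - 3*m^2 - 10*m + 24) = (m - 5)*(m - 4)*(m^2 + m - 6) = (m - 5)*(m - 4)*(m - 2)*(m + 3)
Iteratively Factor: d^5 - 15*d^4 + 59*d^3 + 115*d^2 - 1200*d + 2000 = (d - 4)*(d^4 - 11*d^3 + 15*d^2 + 175*d - 500) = (d - 5)*(d - 4)*(d^3 - 6*d^2 - 15*d + 100) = (d - 5)^2*(d - 4)*(d^2 - d - 20) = (d - 5)^2*(d - 4)*(d + 4)*(d - 5)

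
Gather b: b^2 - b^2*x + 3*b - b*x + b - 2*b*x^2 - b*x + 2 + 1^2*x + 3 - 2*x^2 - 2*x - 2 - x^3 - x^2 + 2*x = b^2*(1 - x) + b*(-2*x^2 - 2*x + 4) - x^3 - 3*x^2 + x + 3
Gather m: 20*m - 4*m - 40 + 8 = 16*m - 32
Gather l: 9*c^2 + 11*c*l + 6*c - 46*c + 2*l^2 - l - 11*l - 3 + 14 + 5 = 9*c^2 - 40*c + 2*l^2 + l*(11*c - 12) + 16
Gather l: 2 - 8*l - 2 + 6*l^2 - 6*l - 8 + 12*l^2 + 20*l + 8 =18*l^2 + 6*l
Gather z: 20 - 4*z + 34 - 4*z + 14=68 - 8*z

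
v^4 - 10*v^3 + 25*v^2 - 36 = (v - 6)*(v - 3)*(v - 2)*(v + 1)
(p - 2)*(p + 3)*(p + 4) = p^3 + 5*p^2 - 2*p - 24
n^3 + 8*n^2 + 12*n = n*(n + 2)*(n + 6)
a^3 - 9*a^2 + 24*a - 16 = (a - 4)^2*(a - 1)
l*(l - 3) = l^2 - 3*l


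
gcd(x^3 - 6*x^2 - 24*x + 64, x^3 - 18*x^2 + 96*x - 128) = x^2 - 10*x + 16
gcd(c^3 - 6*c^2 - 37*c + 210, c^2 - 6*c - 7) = c - 7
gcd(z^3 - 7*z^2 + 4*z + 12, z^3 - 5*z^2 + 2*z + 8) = z^2 - z - 2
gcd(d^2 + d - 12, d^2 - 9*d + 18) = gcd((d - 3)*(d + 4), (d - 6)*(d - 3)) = d - 3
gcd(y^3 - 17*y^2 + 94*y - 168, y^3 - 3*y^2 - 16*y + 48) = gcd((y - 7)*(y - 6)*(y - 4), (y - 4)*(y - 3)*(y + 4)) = y - 4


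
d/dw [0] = 0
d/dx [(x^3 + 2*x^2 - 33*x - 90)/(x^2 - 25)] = (x^2 - 10*x + 33)/(x^2 - 10*x + 25)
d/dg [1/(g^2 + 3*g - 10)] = (-2*g - 3)/(g^2 + 3*g - 10)^2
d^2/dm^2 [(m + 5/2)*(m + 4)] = 2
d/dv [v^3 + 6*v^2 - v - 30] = 3*v^2 + 12*v - 1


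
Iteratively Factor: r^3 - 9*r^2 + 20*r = (r - 5)*(r^2 - 4*r) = r*(r - 5)*(r - 4)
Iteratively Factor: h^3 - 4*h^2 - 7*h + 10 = (h - 5)*(h^2 + h - 2) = (h - 5)*(h - 1)*(h + 2)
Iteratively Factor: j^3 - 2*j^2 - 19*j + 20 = (j - 1)*(j^2 - j - 20) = (j - 5)*(j - 1)*(j + 4)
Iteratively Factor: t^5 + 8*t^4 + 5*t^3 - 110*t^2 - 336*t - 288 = (t - 4)*(t^4 + 12*t^3 + 53*t^2 + 102*t + 72) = (t - 4)*(t + 3)*(t^3 + 9*t^2 + 26*t + 24) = (t - 4)*(t + 3)*(t + 4)*(t^2 + 5*t + 6) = (t - 4)*(t + 3)^2*(t + 4)*(t + 2)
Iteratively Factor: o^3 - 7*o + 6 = (o - 1)*(o^2 + o - 6) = (o - 2)*(o - 1)*(o + 3)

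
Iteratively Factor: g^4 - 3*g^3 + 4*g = (g + 1)*(g^3 - 4*g^2 + 4*g) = (g - 2)*(g + 1)*(g^2 - 2*g) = g*(g - 2)*(g + 1)*(g - 2)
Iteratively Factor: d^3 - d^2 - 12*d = (d)*(d^2 - d - 12) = d*(d + 3)*(d - 4)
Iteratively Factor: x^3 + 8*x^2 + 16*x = (x)*(x^2 + 8*x + 16) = x*(x + 4)*(x + 4)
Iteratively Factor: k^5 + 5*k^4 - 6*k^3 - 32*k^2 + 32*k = (k - 1)*(k^4 + 6*k^3 - 32*k) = (k - 1)*(k + 4)*(k^3 + 2*k^2 - 8*k) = k*(k - 1)*(k + 4)*(k^2 + 2*k - 8) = k*(k - 1)*(k + 4)^2*(k - 2)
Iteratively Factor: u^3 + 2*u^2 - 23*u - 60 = (u + 4)*(u^2 - 2*u - 15) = (u - 5)*(u + 4)*(u + 3)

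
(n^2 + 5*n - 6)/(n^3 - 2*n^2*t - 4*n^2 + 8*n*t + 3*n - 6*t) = (-n - 6)/(-n^2 + 2*n*t + 3*n - 6*t)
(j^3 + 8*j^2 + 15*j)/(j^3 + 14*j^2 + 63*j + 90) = j/(j + 6)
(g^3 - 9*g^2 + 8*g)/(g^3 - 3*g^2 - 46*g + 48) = g/(g + 6)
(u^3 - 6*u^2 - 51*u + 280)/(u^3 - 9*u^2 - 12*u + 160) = (u + 7)/(u + 4)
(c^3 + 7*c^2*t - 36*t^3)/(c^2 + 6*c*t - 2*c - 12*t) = (c^2 + c*t - 6*t^2)/(c - 2)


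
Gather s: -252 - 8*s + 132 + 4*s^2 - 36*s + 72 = 4*s^2 - 44*s - 48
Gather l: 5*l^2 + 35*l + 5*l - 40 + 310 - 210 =5*l^2 + 40*l + 60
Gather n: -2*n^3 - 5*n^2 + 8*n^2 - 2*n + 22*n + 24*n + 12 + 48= -2*n^3 + 3*n^2 + 44*n + 60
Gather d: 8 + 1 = 9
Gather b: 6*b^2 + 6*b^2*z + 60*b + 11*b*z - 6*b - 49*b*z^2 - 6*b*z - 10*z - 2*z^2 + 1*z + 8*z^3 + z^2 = b^2*(6*z + 6) + b*(-49*z^2 + 5*z + 54) + 8*z^3 - z^2 - 9*z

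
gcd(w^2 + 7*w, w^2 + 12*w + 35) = w + 7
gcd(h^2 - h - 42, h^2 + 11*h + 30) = h + 6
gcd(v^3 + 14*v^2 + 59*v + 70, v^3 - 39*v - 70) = v^2 + 7*v + 10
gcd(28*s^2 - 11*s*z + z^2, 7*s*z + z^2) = 1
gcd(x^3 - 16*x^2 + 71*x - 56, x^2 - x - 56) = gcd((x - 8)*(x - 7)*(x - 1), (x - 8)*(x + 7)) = x - 8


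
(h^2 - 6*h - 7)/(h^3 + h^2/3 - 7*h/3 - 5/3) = 3*(h - 7)/(3*h^2 - 2*h - 5)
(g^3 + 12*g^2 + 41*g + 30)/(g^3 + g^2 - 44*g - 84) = (g^2 + 6*g + 5)/(g^2 - 5*g - 14)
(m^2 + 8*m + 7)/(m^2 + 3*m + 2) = (m + 7)/(m + 2)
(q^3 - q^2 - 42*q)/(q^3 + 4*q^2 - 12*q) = (q - 7)/(q - 2)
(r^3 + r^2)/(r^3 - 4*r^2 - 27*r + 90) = r^2*(r + 1)/(r^3 - 4*r^2 - 27*r + 90)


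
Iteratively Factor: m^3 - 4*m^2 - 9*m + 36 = (m - 3)*(m^2 - m - 12) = (m - 4)*(m - 3)*(m + 3)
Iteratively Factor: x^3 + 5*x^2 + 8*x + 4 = (x + 2)*(x^2 + 3*x + 2) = (x + 2)^2*(x + 1)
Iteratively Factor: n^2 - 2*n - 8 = (n - 4)*(n + 2)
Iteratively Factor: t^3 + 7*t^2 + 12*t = (t)*(t^2 + 7*t + 12) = t*(t + 3)*(t + 4)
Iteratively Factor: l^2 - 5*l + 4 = (l - 1)*(l - 4)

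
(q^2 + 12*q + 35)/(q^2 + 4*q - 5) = (q + 7)/(q - 1)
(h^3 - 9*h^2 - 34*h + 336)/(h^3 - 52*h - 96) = (h - 7)/(h + 2)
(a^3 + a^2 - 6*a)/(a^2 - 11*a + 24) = a*(a^2 + a - 6)/(a^2 - 11*a + 24)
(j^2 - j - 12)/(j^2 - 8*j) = (j^2 - j - 12)/(j*(j - 8))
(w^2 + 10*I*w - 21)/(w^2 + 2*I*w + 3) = (w + 7*I)/(w - I)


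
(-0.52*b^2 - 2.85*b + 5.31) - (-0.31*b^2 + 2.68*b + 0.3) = -0.21*b^2 - 5.53*b + 5.01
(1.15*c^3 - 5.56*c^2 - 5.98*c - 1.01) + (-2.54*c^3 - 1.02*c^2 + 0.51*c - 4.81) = -1.39*c^3 - 6.58*c^2 - 5.47*c - 5.82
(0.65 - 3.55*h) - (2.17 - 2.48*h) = -1.07*h - 1.52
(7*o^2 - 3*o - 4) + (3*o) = 7*o^2 - 4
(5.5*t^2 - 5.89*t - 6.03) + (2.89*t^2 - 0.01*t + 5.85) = 8.39*t^2 - 5.9*t - 0.180000000000001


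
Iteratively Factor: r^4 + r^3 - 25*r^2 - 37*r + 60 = (r - 1)*(r^3 + 2*r^2 - 23*r - 60) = (r - 1)*(r + 4)*(r^2 - 2*r - 15) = (r - 1)*(r + 3)*(r + 4)*(r - 5)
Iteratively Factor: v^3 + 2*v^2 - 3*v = (v - 1)*(v^2 + 3*v) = (v - 1)*(v + 3)*(v)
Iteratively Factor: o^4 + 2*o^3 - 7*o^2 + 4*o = (o - 1)*(o^3 + 3*o^2 - 4*o) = (o - 1)^2*(o^2 + 4*o) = o*(o - 1)^2*(o + 4)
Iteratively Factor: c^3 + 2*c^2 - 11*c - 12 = (c + 4)*(c^2 - 2*c - 3) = (c + 1)*(c + 4)*(c - 3)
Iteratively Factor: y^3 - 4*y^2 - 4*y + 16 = (y - 2)*(y^2 - 2*y - 8) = (y - 4)*(y - 2)*(y + 2)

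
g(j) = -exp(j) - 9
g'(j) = -exp(j)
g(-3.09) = -9.05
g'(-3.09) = -0.05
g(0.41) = -10.51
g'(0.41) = -1.51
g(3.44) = -40.19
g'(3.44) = -31.19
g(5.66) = -296.15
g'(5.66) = -287.15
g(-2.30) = -9.10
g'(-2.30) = -0.10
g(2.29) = -18.87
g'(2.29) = -9.87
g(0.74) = -11.10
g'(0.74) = -2.10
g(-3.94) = -9.02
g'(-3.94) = -0.02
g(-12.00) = -9.00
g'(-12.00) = 0.00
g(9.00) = -8112.08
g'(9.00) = -8103.08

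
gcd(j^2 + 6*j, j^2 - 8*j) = j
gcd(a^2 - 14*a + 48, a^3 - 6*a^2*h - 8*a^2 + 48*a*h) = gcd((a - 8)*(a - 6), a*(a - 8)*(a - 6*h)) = a - 8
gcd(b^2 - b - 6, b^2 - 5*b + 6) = b - 3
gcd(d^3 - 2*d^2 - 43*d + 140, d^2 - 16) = d - 4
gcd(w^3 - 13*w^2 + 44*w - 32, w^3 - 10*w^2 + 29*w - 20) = w^2 - 5*w + 4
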